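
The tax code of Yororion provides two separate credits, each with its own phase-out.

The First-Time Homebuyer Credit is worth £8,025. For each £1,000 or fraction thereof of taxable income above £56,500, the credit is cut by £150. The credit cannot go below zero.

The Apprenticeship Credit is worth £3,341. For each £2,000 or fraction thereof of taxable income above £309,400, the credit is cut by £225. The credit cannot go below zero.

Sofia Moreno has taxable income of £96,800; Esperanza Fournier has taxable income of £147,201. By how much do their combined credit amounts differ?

Sofia (£96,800): First-Time Homebuyer Credit: income exceeds £56,500 by £40,300, which is 41 full-or-partial £1,000 increments; reduction = 41 × £150 = £6,150, leaving £1,875. Apprenticeship Credit: £96,800 is at or below the £309,400 threshold, so the full £3,341 applies. total £1,875 + £3,341 = £5,216
Esperanza (£147,201): First-Time Homebuyer Credit: income exceeds £56,500 by £90,701 → 91 increments × £150 = £13,650 ≥ base, so the credit is £0. Apprenticeship Credit: £147,201 is at or below the £309,400 threshold, so the full £3,341 applies. total £0 + £3,341 = £3,341
Difference: |£5,216 − £3,341| = £1,875.

£1,875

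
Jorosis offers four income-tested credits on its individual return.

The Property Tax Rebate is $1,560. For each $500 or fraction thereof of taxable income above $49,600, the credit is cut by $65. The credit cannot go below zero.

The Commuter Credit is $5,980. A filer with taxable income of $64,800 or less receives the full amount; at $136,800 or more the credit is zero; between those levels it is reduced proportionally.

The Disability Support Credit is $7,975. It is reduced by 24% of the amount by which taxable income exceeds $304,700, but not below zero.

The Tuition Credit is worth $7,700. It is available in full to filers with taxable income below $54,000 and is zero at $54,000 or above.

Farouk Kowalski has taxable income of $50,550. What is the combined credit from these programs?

$23,085

Property Tax Rebate: income exceeds $49,600 by $950, which is 2 full-or-partial $500 increments; reduction = 2 × $65 = $130, leaving $1,430.
Commuter Credit: $50,550 is at or below the $64,800 threshold, so the full $5,980 applies.
Disability Support Credit: $50,550 is at or below the $304,700 threshold, so the full $7,975 applies.
Tuition Credit: $50,550 is below the $54,000 cutoff, so the full $7,700 applies.
Total: $1,430 + $5,980 + $7,975 + $7,700 = $23,085.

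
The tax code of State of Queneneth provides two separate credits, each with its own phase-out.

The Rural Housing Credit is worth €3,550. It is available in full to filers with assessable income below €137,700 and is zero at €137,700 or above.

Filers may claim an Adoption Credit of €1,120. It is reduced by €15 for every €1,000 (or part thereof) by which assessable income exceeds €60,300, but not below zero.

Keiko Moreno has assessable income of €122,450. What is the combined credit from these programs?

Rural Housing Credit: €122,450 is below the €137,700 cutoff, so the full €3,550 applies.
Adoption Credit: income exceeds €60,300 by €62,150, which is 63 full-or-partial €1,000 increments; reduction = 63 × €15 = €945, leaving €175.
Total: €3,550 + €175 = €3,725.

€3,725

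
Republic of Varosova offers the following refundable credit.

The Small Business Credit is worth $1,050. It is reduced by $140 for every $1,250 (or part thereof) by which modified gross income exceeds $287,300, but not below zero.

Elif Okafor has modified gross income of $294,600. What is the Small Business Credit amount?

$210

Small Business Credit: income exceeds $287,300 by $7,300, which is 6 full-or-partial $1,250 increments; reduction = 6 × $140 = $840, leaving $210.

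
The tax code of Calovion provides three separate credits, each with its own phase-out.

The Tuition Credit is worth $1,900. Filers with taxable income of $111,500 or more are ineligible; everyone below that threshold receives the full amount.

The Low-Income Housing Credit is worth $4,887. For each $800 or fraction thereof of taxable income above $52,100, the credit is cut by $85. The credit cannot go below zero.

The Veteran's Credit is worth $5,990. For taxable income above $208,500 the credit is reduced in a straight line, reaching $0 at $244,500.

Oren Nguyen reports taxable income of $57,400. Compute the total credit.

Tuition Credit: $57,400 is below the $111,500 cutoff, so the full $1,900 applies.
Low-Income Housing Credit: income exceeds $52,100 by $5,300, which is 7 full-or-partial $800 increments; reduction = 7 × $85 = $595, leaving $4,292.
Veteran's Credit: $57,400 is at or below the $208,500 threshold, so the full $5,990 applies.
Total: $1,900 + $4,292 + $5,990 = $12,182.

$12,182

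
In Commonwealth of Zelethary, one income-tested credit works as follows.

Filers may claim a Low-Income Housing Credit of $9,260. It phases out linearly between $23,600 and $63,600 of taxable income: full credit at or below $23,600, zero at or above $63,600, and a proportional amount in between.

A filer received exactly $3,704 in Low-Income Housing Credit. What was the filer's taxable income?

$47,600

$3,704 is 3,704/9,260 of the full $9,260, so 5,556/9,260 of the $40,000 range has been used: income = $23,600 + $40,000 × 5,556/9,260 = $47,600.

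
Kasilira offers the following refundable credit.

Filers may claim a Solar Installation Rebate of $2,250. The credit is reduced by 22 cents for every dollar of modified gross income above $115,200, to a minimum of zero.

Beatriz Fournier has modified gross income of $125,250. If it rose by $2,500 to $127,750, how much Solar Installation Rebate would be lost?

$39

At $125,250 — 22% of the $10,050 excess over $115,200 is $2,211; credit = $2,250 − $2,211 = $39.
At $127,750 — 22% of the $12,550 excess over $115,200 is $2,761 ≥ base, so the credit is $0.
Lost: $39 − $0 = $39.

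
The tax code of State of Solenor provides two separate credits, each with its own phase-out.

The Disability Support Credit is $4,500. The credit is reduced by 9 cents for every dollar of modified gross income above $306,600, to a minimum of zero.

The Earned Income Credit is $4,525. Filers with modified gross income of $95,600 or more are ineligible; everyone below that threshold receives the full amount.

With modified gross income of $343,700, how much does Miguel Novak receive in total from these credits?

Disability Support Credit: 9% of the $37,100 excess over $306,600 is $3,339; credit = $4,500 − $3,339 = $1,161.
Earned Income Credit: $343,700 meets or exceeds the $95,600 cutoff, so the credit is $0.
Total: $1,161 + $0 = $1,161.

$1,161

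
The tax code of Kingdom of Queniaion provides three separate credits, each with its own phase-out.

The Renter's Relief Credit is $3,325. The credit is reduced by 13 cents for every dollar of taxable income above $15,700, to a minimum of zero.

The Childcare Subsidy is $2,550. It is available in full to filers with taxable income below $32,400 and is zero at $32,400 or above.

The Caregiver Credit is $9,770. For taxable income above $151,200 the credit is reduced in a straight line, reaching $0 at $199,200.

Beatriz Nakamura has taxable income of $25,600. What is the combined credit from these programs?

$14,358

Renter's Relief Credit: 13% of the $9,900 excess over $15,700 is $1,287; credit = $3,325 − $1,287 = $2,038.
Childcare Subsidy: $25,600 is below the $32,400 cutoff, so the full $2,550 applies.
Caregiver Credit: $25,600 is at or below the $151,200 threshold, so the full $9,770 applies.
Total: $2,038 + $2,550 + $9,770 = $14,358.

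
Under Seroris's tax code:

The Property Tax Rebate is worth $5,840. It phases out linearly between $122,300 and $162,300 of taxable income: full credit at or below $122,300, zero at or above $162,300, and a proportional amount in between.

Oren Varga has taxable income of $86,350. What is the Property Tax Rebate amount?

$5,840

Property Tax Rebate: $86,350 is at or below the $122,300 threshold, so the full $5,840 applies.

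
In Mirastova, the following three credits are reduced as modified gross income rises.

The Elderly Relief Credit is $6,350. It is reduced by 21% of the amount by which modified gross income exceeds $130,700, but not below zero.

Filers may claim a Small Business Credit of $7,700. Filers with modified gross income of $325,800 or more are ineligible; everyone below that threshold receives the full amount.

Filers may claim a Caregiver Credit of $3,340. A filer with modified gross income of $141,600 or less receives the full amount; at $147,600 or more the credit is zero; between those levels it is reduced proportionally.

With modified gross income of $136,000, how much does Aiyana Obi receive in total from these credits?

Elderly Relief Credit: 21% of the $5,300 excess over $130,700 is $1,113; credit = $6,350 − $1,113 = $5,237.
Small Business Credit: $136,000 is below the $325,800 cutoff, so the full $7,700 applies.
Caregiver Credit: $136,000 is at or below the $141,600 threshold, so the full $3,340 applies.
Total: $5,237 + $7,700 + $3,340 = $16,277.

$16,277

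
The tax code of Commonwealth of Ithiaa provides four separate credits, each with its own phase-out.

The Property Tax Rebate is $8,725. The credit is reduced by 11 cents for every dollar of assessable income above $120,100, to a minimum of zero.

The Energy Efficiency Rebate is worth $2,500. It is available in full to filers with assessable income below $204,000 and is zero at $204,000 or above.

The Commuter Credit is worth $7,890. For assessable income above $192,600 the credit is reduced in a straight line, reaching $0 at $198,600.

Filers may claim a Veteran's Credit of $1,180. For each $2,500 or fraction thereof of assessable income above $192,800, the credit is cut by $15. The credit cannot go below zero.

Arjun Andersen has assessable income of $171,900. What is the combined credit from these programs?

$14,597

Property Tax Rebate: 11% of the $51,800 excess over $120,100 is $5,698; credit = $8,725 − $5,698 = $3,027.
Energy Efficiency Rebate: $171,900 is below the $204,000 cutoff, so the full $2,500 applies.
Commuter Credit: $171,900 is at or below the $192,600 threshold, so the full $7,890 applies.
Veteran's Credit: $171,900 is at or below the $192,800 threshold, so the full $1,180 applies.
Total: $3,027 + $2,500 + $7,890 + $1,180 = $14,597.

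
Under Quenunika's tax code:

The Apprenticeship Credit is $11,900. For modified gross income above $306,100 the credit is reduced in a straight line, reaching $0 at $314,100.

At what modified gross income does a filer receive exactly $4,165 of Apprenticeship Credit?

$4,165 is 4,165/11,900 of the full $11,900, so 7,735/11,900 of the $8,000 range has been used: income = $306,100 + $8,000 × 7,735/11,900 = $311,300.

$311,300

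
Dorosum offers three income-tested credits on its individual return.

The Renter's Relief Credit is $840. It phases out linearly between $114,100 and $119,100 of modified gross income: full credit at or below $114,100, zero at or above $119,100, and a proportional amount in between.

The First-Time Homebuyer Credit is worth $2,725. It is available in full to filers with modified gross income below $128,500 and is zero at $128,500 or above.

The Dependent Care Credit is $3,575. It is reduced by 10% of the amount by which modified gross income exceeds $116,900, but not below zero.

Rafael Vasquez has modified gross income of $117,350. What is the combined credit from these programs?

$6,549

Renter's Relief Credit: $117,350 is $3,250 into a $5,000 phase-out range, leaving 1,750/5,000 of the credit: $840 × 1,750/5,000 = $294.
First-Time Homebuyer Credit: $117,350 is below the $128,500 cutoff, so the full $2,725 applies.
Dependent Care Credit: 10% of the $450 excess over $116,900 is $45; credit = $3,575 − $45 = $3,530.
Total: $294 + $2,725 + $3,530 = $6,549.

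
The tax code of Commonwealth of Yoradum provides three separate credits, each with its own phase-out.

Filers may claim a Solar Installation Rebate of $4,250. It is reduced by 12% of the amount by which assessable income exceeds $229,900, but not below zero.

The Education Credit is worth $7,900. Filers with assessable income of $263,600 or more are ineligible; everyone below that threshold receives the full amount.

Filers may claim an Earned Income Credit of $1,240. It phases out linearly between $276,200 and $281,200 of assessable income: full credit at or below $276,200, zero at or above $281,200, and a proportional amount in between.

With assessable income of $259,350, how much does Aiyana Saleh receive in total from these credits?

Solar Installation Rebate: 12% of the $29,450 excess over $229,900 is $3,534; credit = $4,250 − $3,534 = $716.
Education Credit: $259,350 is below the $263,600 cutoff, so the full $7,900 applies.
Earned Income Credit: $259,350 is at or below the $276,200 threshold, so the full $1,240 applies.
Total: $716 + $7,900 + $1,240 = $9,856.

$9,856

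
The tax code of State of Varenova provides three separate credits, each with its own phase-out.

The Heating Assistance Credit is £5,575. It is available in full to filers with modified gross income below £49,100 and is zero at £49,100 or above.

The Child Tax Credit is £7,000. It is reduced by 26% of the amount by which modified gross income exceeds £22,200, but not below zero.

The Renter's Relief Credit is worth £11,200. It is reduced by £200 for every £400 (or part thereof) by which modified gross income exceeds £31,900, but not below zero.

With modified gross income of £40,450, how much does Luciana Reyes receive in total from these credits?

Heating Assistance Credit: £40,450 is below the £49,100 cutoff, so the full £5,575 applies.
Child Tax Credit: 26% of the £18,250 excess over £22,200 is £4,745; credit = £7,000 − £4,745 = £2,255.
Renter's Relief Credit: income exceeds £31,900 by £8,550, which is 22 full-or-partial £400 increments; reduction = 22 × £200 = £4,400, leaving £6,800.
Total: £5,575 + £2,255 + £6,800 = £14,630.

£14,630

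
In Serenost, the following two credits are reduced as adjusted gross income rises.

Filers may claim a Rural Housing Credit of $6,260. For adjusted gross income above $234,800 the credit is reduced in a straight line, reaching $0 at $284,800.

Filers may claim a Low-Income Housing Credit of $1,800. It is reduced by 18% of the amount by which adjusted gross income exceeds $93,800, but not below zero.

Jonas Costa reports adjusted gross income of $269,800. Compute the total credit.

$1,878

Rural Housing Credit: $269,800 is $35,000 into a $50,000 phase-out range, leaving 15,000/50,000 of the credit: $6,260 × 15,000/50,000 = $1,878.
Low-Income Housing Credit: 18% of the $176,000 excess over $93,800 is $31,680 ≥ base, so the credit is $0.
Total: $1,878 + $0 = $1,878.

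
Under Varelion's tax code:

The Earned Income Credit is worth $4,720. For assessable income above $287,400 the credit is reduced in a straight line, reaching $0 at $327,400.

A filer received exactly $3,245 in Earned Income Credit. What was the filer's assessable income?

$299,900

$3,245 is 3,245/4,720 of the full $4,720, so 1,475/4,720 of the $40,000 range has been used: income = $287,400 + $40,000 × 1,475/4,720 = $299,900.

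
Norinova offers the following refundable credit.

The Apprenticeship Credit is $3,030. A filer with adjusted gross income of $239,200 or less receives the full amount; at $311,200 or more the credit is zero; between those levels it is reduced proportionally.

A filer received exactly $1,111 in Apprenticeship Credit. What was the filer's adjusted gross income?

$1,111 is 1,111/3,030 of the full $3,030, so 1,919/3,030 of the $72,000 range has been used: income = $239,200 + $72,000 × 1,919/3,030 = $284,800.

$284,800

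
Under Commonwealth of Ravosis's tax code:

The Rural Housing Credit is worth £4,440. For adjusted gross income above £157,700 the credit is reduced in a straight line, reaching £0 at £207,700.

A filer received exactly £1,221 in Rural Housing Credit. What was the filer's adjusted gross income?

£1,221 is 1,221/4,440 of the full £4,440, so 3,219/4,440 of the £50,000 range has been used: income = £157,700 + £50,000 × 3,219/4,440 = £193,950.

£193,950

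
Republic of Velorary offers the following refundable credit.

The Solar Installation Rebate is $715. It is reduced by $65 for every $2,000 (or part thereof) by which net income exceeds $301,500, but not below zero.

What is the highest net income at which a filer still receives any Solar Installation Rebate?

$321,500

After 10 increments the reduction is 10 × $65 = $650, leaving $65; one more increment wipes it out. Increment 10 ends at excess 10 × $2,000 = $20,000, so the highest qualifying income is $301,500 + $20,000 = $321,500.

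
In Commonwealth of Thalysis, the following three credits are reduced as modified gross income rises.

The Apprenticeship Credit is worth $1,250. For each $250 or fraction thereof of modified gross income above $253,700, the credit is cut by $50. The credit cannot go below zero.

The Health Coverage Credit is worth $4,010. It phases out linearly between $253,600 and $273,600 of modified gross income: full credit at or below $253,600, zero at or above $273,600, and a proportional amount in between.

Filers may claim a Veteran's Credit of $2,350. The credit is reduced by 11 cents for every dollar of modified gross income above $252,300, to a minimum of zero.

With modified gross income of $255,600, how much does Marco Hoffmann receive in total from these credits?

Apprenticeship Credit: income exceeds $253,700 by $1,900, which is 8 full-or-partial $250 increments; reduction = 8 × $50 = $400, leaving $850.
Health Coverage Credit: $255,600 is $2,000 into a $20,000 phase-out range, leaving 18,000/20,000 of the credit: $4,010 × 18,000/20,000 = $3,609.
Veteran's Credit: 11% of the $3,300 excess over $252,300 is $363; credit = $2,350 − $363 = $1,987.
Total: $850 + $3,609 + $1,987 = $6,446.

$6,446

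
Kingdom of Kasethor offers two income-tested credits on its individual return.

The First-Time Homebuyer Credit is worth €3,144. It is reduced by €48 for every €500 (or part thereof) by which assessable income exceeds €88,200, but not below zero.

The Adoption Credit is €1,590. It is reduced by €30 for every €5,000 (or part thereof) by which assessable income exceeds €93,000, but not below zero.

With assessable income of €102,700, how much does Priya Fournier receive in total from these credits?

First-Time Homebuyer Credit: income exceeds €88,200 by €14,500, which is 29 full-or-partial €500 increments; reduction = 29 × €48 = €1,392, leaving €1,752.
Adoption Credit: income exceeds €93,000 by €9,700, which is 2 full-or-partial €5,000 increments; reduction = 2 × €30 = €60, leaving €1,530.
Total: €1,752 + €1,530 = €3,282.

€3,282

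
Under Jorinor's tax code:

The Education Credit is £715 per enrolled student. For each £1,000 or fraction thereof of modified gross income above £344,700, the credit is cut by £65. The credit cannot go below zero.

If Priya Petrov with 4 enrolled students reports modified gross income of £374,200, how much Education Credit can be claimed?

Education Credit: base = 4 × £715 = £2,860. income exceeds £344,700 by £29,500, which is 30 full-or-partial £1,000 increments; reduction = 30 × £65 = £1,950, leaving £910.

£910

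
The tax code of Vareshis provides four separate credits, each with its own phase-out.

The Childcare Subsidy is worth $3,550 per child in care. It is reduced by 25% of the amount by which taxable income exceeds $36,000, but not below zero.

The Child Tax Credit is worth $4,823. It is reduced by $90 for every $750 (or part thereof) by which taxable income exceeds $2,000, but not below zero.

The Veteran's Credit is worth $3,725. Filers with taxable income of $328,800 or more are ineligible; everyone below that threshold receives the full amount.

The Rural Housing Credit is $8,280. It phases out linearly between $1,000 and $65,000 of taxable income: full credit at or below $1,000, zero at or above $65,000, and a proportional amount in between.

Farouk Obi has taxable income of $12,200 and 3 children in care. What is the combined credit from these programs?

Childcare Subsidy: base = 3 × $3,550 = $10,650. $12,200 is at or below the $36,000 threshold, so the full $10,650 applies.
Child Tax Credit: income exceeds $2,000 by $10,200, which is 14 full-or-partial $750 increments; reduction = 14 × $90 = $1,260, leaving $3,563.
Veteran's Credit: $12,200 is below the $328,800 cutoff, so the full $3,725 applies.
Rural Housing Credit: $12,200 is $11,200 into a $64,000 phase-out range, leaving 52,800/64,000 of the credit: $8,280 × 52,800/64,000 = $6,831.
Total: $10,650 + $3,563 + $3,725 + $6,831 = $24,769.

$24,769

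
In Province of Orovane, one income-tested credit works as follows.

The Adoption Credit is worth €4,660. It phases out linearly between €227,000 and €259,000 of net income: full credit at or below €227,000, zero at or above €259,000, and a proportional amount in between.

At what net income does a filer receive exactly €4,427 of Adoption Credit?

€4,427 is 4,427/4,660 of the full €4,660, so 233/4,660 of the €32,000 range has been used: income = €227,000 + €32,000 × 233/4,660 = €228,600.

€228,600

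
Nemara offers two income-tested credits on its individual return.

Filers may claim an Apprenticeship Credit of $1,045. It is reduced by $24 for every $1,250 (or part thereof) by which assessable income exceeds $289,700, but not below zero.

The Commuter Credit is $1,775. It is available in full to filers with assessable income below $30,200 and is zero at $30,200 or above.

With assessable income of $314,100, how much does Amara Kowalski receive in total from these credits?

$565

Apprenticeship Credit: income exceeds $289,700 by $24,400, which is 20 full-or-partial $1,250 increments; reduction = 20 × $24 = $480, leaving $565.
Commuter Credit: $314,100 meets or exceeds the $30,200 cutoff, so the credit is $0.
Total: $565 + $0 = $565.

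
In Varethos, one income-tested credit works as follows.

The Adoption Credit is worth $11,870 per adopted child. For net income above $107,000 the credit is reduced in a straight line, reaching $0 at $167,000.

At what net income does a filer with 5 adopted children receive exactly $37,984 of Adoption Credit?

$128,600

Full credit = 5 × $11,870 = $59,350.
$37,984 is 37,984/59,350 of the full $59,350, so 21,366/59,350 of the $60,000 range has been used: income = $107,000 + $60,000 × 21,366/59,350 = $128,600.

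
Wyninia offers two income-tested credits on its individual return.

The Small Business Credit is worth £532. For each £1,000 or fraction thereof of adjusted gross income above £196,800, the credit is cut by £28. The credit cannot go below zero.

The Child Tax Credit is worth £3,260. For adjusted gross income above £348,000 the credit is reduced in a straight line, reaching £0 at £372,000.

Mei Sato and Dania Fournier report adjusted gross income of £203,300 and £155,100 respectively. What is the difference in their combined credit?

Mei (£203,300): Small Business Credit: income exceeds £196,800 by £6,500, which is 7 full-or-partial £1,000 increments; reduction = 7 × £28 = £196, leaving £336. Child Tax Credit: £203,300 is at or below the £348,000 threshold, so the full £3,260 applies. total £336 + £3,260 = £3,596
Dania (£155,100): Small Business Credit: £155,100 is at or below the £196,800 threshold, so the full £532 applies. Child Tax Credit: £155,100 is at or below the £348,000 threshold, so the full £3,260 applies. total £532 + £3,260 = £3,792
Difference: |£3,596 − £3,792| = £196.

£196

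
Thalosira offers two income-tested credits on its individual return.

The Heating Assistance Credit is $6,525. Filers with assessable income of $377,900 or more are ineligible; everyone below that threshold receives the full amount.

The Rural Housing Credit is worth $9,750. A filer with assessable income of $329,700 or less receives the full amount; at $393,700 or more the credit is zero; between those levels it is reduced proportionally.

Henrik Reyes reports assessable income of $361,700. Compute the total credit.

Heating Assistance Credit: $361,700 is below the $377,900 cutoff, so the full $6,525 applies.
Rural Housing Credit: $361,700 is $32,000 into a $64,000 phase-out range, leaving 32,000/64,000 of the credit: $9,750 × 32,000/64,000 = $4,875.
Total: $6,525 + $4,875 = $11,400.

$11,400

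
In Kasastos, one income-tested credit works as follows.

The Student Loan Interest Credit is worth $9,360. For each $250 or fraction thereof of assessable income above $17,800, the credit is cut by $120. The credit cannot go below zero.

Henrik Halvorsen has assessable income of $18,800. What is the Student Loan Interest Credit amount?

Student Loan Interest Credit: income exceeds $17,800 by $1,000, which is 4 full-or-partial $250 increments; reduction = 4 × $120 = $480, leaving $8,880.

$8,880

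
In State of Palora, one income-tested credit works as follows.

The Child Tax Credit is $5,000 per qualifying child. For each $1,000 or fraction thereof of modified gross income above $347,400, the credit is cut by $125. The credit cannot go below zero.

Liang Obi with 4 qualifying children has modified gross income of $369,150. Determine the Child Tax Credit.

Child Tax Credit: base = 4 × $5,000 = $20,000. income exceeds $347,400 by $21,750, which is 22 full-or-partial $1,000 increments; reduction = 22 × $125 = $2,750, leaving $17,250.

$17,250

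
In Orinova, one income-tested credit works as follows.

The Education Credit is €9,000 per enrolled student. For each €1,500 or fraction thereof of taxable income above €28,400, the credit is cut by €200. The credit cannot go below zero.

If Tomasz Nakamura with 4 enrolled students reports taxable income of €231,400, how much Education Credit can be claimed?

€8,800

Education Credit: base = 4 × €9,000 = €36,000. income exceeds €28,400 by €203,000, which is 136 full-or-partial €1,500 increments; reduction = 136 × €200 = €27,200, leaving €8,800.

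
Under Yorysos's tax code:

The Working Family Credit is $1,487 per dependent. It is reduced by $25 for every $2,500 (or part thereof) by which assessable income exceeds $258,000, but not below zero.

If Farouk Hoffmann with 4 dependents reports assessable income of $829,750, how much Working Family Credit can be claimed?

Working Family Credit: base = 4 × $1,487 = $5,948. income exceeds $258,000 by $571,750, which is 229 full-or-partial $2,500 increments; reduction = 229 × $25 = $5,725, leaving $223.

$223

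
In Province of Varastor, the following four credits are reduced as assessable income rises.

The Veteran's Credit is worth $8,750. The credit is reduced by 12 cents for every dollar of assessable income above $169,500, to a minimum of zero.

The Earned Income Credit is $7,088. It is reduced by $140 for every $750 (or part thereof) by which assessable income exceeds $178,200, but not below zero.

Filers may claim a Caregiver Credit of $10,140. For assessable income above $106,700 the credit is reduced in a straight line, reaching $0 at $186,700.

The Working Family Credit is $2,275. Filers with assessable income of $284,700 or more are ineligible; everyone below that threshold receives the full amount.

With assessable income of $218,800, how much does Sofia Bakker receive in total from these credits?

Veteran's Credit: 12% of the $49,300 excess over $169,500 is $5,916; credit = $8,750 − $5,916 = $2,834.
Earned Income Credit: income exceeds $178,200 by $40,600 → 55 increments × $140 = $7,700 ≥ base, so the credit is $0.
Caregiver Credit: $218,800 is at or above $186,700, so the credit is $0.
Working Family Credit: $218,800 is below the $284,700 cutoff, so the full $2,275 applies.
Total: $2,834 + $0 + $0 + $2,275 = $5,109.

$5,109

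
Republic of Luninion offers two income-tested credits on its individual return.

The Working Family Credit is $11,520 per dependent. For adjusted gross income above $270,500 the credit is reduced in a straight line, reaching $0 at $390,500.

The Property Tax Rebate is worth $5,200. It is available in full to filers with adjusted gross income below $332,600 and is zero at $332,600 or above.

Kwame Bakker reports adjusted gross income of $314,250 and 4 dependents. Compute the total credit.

Working Family Credit: base = 4 × $11,520 = $46,080. $314,250 is $43,750 into a $120,000 phase-out range, leaving 76,250/120,000 of the credit: $46,080 × 76,250/120,000 = $29,280.
Property Tax Rebate: $314,250 is below the $332,600 cutoff, so the full $5,200 applies.
Total: $29,280 + $5,200 = $34,480.

$34,480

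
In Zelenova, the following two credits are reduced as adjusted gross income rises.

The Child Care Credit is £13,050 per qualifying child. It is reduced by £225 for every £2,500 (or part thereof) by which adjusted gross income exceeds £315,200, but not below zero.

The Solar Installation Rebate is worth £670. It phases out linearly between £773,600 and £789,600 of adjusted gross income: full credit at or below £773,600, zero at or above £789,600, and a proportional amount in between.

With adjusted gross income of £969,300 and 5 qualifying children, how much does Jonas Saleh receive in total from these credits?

Child Care Credit: base = 5 × £13,050 = £65,250. income exceeds £315,200 by £654,100, which is 262 full-or-partial £2,500 increments; reduction = 262 × £225 = £58,950, leaving £6,300.
Solar Installation Rebate: £969,300 is at or above £789,600, so the credit is £0.
Total: £6,300 + £0 = £6,300.

£6,300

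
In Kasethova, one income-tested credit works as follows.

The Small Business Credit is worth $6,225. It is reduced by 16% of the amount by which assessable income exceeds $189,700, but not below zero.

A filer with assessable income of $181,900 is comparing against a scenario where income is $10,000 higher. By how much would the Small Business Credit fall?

At $181,900 — $181,900 is at or below the $189,700 threshold, so the full $6,225 applies.
At $191,900 — 16% of the $2,200 excess over $189,700 is $352; credit = $6,225 − $352 = $5,873.
Lost: $6,225 − $5,873 = $352.

$352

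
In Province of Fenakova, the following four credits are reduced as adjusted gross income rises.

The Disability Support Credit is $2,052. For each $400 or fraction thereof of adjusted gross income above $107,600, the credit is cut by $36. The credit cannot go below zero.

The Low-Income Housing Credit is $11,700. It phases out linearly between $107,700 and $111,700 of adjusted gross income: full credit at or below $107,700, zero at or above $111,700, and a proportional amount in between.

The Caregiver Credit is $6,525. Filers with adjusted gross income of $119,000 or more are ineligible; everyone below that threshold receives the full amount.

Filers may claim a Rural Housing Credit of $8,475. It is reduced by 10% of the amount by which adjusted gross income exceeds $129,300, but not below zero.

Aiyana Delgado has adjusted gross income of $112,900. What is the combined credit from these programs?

Disability Support Credit: income exceeds $107,600 by $5,300, which is 14 full-or-partial $400 increments; reduction = 14 × $36 = $504, leaving $1,548.
Low-Income Housing Credit: $112,900 is at or above $111,700, so the credit is $0.
Caregiver Credit: $112,900 is below the $119,000 cutoff, so the full $6,525 applies.
Rural Housing Credit: $112,900 is at or below the $129,300 threshold, so the full $8,475 applies.
Total: $1,548 + $0 + $6,525 + $8,475 = $16,548.

$16,548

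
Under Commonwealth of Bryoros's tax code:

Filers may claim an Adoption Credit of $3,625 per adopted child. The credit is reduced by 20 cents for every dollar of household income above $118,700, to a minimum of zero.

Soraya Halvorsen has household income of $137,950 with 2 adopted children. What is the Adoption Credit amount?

$3,400

Adoption Credit: base = 2 × $3,625 = $7,250. 20% of the $19,250 excess over $118,700 is $3,850; credit = $7,250 − $3,850 = $3,400.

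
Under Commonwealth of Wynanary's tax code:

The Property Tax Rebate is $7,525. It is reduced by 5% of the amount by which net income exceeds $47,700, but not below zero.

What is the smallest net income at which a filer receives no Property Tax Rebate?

The credit falls by 5% of each dollar above $47,700, so it reaches zero when the excess is $7,525 / 5% = $150,500: income = $47,700 + $150,500 = $198,200.

$198,200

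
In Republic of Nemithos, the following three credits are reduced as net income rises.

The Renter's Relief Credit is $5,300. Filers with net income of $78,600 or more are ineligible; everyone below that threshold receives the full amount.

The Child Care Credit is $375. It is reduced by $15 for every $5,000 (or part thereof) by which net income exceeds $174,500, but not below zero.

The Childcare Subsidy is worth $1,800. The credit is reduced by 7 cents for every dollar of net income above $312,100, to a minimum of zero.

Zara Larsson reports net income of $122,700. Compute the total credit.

Renter's Relief Credit: $122,700 meets or exceeds the $78,600 cutoff, so the credit is $0.
Child Care Credit: $122,700 is at or below the $174,500 threshold, so the full $375 applies.
Childcare Subsidy: $122,700 is at or below the $312,100 threshold, so the full $1,800 applies.
Total: $0 + $375 + $1,800 = $2,175.

$2,175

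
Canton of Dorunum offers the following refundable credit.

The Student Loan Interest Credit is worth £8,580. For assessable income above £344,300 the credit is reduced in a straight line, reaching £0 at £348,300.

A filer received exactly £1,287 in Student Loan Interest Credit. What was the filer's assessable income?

£347,700

£1,287 is 1,287/8,580 of the full £8,580, so 7,293/8,580 of the £4,000 range has been used: income = £344,300 + £4,000 × 7,293/8,580 = £347,700.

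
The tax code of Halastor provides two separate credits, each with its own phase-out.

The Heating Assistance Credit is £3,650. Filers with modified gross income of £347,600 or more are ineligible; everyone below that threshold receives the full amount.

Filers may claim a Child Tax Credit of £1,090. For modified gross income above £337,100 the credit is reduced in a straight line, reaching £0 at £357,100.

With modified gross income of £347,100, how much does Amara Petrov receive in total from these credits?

£4,195

Heating Assistance Credit: £347,100 is below the £347,600 cutoff, so the full £3,650 applies.
Child Tax Credit: £347,100 is £10,000 into a £20,000 phase-out range, leaving 10,000/20,000 of the credit: £1,090 × 10,000/20,000 = £545.
Total: £3,650 + £545 = £4,195.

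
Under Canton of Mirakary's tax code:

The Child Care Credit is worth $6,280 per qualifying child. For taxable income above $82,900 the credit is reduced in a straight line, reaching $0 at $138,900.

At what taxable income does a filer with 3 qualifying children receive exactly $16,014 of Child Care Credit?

$91,300

Full credit = 3 × $6,280 = $18,840.
$16,014 is 16,014/18,840 of the full $18,840, so 2,826/18,840 of the $56,000 range has been used: income = $82,900 + $56,000 × 2,826/18,840 = $91,300.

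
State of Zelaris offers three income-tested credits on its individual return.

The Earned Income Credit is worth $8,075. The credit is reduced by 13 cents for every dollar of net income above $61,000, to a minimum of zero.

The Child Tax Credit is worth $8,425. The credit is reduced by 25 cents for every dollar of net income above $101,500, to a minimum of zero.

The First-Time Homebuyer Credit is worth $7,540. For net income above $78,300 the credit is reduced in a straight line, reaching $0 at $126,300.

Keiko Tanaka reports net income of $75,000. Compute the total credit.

$22,220

Earned Income Credit: 13% of the $14,000 excess over $61,000 is $1,820; credit = $8,075 − $1,820 = $6,255.
Child Tax Credit: $75,000 is at or below the $101,500 threshold, so the full $8,425 applies.
First-Time Homebuyer Credit: $75,000 is at or below the $78,300 threshold, so the full $7,540 applies.
Total: $6,255 + $8,425 + $7,540 = $22,220.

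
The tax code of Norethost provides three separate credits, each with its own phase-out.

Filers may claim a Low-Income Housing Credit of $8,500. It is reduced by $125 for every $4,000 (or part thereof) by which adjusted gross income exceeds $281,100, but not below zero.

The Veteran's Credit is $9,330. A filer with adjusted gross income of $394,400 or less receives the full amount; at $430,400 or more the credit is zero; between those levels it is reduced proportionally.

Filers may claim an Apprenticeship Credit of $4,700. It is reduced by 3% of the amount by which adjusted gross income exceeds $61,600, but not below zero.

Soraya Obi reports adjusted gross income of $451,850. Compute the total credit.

$3,125

Low-Income Housing Credit: income exceeds $281,100 by $170,750, which is 43 full-or-partial $4,000 increments; reduction = 43 × $125 = $5,375, leaving $3,125.
Veteran's Credit: $451,850 is at or above $430,400, so the credit is $0.
Apprenticeship Credit: 3% of the $390,250 excess over $61,600 is $11,707.50 ≥ base, so the credit is $0.
Total: $3,125 + $0 + $0 = $3,125.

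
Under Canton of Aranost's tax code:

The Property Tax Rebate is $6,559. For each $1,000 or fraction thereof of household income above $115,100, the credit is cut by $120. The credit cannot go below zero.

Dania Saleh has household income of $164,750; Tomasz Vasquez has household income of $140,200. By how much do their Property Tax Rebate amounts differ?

$2,880

Dania ($164,750): Property Tax Rebate: income exceeds $115,100 by $49,650, which is 50 full-or-partial $1,000 increments; reduction = 50 × $120 = $6,000, leaving $559.
Tomasz ($140,200): Property Tax Rebate: income exceeds $115,100 by $25,100, which is 26 full-or-partial $1,000 increments; reduction = 26 × $120 = $3,120, leaving $3,439.
Difference: |$559 − $3,439| = $2,880.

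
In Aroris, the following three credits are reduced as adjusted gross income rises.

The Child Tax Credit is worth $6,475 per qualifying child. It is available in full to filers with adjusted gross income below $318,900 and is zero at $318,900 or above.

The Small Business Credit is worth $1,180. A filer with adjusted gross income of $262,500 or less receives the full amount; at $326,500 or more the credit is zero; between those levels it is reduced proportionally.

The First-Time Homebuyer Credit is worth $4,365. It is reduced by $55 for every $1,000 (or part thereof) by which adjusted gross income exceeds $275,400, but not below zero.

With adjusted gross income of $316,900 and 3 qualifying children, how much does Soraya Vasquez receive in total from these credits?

$21,657

Child Tax Credit: base = 3 × $6,475 = $19,425. $316,900 is below the $318,900 cutoff, so the full $19,425 applies.
Small Business Credit: $316,900 is $54,400 into a $64,000 phase-out range, leaving 9,600/64,000 of the credit: $1,180 × 9,600/64,000 = $177.
First-Time Homebuyer Credit: income exceeds $275,400 by $41,500, which is 42 full-or-partial $1,000 increments; reduction = 42 × $55 = $2,310, leaving $2,055.
Total: $19,425 + $177 + $2,055 = $21,657.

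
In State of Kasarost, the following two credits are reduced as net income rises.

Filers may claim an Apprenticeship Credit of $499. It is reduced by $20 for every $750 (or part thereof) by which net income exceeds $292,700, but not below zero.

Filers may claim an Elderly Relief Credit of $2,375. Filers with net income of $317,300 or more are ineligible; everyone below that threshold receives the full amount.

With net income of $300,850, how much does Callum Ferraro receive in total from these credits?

Apprenticeship Credit: income exceeds $292,700 by $8,150, which is 11 full-or-partial $750 increments; reduction = 11 × $20 = $220, leaving $279.
Elderly Relief Credit: $300,850 is below the $317,300 cutoff, so the full $2,375 applies.
Total: $279 + $2,375 = $2,654.

$2,654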